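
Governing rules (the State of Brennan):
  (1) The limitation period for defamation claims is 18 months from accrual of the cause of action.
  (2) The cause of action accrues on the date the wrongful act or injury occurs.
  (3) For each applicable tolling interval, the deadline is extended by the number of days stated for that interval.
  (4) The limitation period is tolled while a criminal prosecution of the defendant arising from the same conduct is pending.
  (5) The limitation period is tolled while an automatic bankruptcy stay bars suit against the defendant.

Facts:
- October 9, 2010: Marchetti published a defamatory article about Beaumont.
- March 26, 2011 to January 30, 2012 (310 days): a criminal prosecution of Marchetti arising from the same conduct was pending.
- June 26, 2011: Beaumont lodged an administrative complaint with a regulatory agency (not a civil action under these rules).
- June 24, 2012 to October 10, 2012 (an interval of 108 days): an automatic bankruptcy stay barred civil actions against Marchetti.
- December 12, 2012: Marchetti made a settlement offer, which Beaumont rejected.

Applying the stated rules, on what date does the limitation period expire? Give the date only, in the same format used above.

June 1, 2013

The cause of action accrued on October 9, 2010, the date of the act.
The untolled deadline — 18 months after October 9, 2010 — is April 9, 2012.
The period was tolled for 310 days by the pending criminal prosecution (March 26, 2011 to January 30, 2012), pushing the deadline to February 13, 2013.
The automatic bankruptcy stay from June 24, 2012 to October 10, 2012 tolled the period for 108 days, extending the deadline to June 1, 2013.
Nothing else in the chronology tolls or restarts the period.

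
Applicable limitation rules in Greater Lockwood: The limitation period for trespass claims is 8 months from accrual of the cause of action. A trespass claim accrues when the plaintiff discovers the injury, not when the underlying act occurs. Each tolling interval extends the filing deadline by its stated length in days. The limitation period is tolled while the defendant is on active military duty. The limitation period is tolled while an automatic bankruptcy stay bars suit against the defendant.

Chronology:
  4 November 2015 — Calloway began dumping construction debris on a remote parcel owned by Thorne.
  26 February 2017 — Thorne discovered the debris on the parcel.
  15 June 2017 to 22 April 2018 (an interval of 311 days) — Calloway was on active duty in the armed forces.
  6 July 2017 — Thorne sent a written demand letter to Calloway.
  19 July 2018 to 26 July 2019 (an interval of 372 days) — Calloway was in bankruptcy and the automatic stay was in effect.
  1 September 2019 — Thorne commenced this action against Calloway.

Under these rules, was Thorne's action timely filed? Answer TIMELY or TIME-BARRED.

Under the discovery rule, the claim accrued on 26 February 2017, when Thorne discovered the injury — not on the 4 November 2015 date of the underlying act.
Adding the 8 months base period to 26 February 2017 gives a deadline of 26 October 2017, before any tolling.
Because the defendant's active military service ran from 15 June 2017 to 22 April 2018, the deadline is extended by 311 days to 2 September 2018.
The period was tolled for 372 days by the automatic bankruptcy stay (19 July 2018 to 26 July 2019), pushing the deadline to 9 September 2019.
None of the other events listed affects the running of the period under the stated rules.
Thorne filed on 1 September 2019, before the 9 September 2019 deadline, so the action is timely.

TIMELY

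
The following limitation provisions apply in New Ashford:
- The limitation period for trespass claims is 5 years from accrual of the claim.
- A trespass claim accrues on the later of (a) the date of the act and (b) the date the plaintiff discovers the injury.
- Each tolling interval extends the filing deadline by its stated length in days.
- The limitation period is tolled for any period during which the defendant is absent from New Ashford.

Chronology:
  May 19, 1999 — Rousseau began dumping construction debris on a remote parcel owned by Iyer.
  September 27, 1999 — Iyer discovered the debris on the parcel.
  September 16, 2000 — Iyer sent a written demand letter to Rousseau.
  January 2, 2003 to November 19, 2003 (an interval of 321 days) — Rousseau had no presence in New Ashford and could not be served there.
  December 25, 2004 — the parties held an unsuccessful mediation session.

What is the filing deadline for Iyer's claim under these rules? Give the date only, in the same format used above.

The claim accrued on September 27, 1999 — the later of the May 19, 1999 act and the September 27, 1999 discovery.
The untolled deadline — 5 years after September 27, 1999 — is September 27, 2004.
Because the defendant's absence from the jurisdiction ran from January 2, 2003 to November 19, 2003, the deadline is extended by 321 days to August 14, 2005.
Nothing else in the chronology tolls or restarts the period.

August 14, 2005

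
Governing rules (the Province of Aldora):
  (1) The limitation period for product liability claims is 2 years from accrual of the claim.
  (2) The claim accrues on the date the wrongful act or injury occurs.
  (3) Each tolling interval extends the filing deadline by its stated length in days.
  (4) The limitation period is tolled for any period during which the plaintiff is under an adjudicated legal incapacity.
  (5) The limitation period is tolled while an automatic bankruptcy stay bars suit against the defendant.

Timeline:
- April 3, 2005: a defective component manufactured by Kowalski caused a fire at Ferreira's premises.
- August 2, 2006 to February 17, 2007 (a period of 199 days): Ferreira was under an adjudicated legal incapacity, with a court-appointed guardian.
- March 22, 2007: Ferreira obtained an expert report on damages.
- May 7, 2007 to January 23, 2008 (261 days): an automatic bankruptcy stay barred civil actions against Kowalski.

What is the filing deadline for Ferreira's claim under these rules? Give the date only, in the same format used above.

July 6, 2008

The claim accrued on April 3, 2005, the date of the act.
2 years from April 3, 2005 is April 3, 2007.
The plaintiff's legal incapacity from August 2, 2006 to February 17, 2007 tolled the period for 199 days, extending the deadline to October 19, 2007.
The automatic bankruptcy stay from May 7, 2007 to January 23, 2008 tolled the period for 261 days, extending the deadline to July 6, 2008.
Nothing else in the chronology tolls or restarts the period.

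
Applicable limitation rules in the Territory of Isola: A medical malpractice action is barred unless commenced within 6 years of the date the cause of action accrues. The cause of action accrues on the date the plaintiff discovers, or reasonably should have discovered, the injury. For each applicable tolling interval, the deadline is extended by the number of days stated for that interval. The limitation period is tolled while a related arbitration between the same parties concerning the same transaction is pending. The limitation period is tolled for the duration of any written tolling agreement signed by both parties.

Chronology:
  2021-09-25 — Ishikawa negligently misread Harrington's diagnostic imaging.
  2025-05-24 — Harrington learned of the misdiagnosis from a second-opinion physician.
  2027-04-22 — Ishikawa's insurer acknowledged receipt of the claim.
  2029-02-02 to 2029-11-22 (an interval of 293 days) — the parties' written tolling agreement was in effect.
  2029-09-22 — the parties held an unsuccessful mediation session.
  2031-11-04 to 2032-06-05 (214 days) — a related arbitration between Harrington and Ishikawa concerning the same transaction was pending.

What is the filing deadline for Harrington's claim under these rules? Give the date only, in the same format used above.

2032-10-12

Under the discovery rule, the claim accrued on 2025-05-24, when Harrington discovered the injury — not on the 2021-09-25 date of the underlying act.
The untolled deadline — 6 years after 2025-05-24 — is 2031-05-24.
The written tolling agreement from 2029-02-02 to 2029-11-22 tolled the period for 293 days, extending the deadline to 2032-03-12.
The pending related arbitration from 2031-11-04 to 2032-06-05 tolled the period for 214 days, extending the deadline to 2032-10-12.
None of the other events listed affects the running of the period under the stated rules.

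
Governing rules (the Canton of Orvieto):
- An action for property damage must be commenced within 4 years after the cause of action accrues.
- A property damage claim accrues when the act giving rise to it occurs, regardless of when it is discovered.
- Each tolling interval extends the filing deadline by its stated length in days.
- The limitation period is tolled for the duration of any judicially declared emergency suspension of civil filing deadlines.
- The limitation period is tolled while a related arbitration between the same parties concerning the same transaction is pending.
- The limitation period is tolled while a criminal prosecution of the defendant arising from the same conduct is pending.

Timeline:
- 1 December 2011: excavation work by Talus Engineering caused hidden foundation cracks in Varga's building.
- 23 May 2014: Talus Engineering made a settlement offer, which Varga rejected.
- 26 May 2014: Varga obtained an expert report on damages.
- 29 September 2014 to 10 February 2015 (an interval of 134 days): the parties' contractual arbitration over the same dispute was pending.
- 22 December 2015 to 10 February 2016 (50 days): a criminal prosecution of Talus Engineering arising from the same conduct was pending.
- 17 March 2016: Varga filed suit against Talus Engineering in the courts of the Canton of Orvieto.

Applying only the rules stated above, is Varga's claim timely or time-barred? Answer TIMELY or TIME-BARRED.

TIMELY

The claim accrued on 1 December 2011, when the wrongful act occurred.
4 years from 1 December 2011 is 1 December 2015.
The period was tolled for 134 days by the pending related arbitration (29 September 2014 to 10 February 2015), pushing the deadline to 13 April 2016.
The pending criminal prosecution from 22 December 2015 to 10 February 2016 tolled the period for 50 days, extending the deadline to 2 June 2016.
Nothing else in the chronology tolls or restarts the period.
The 17 March 2016 filing precedes the 2 June 2016 deadline; the claim is timely.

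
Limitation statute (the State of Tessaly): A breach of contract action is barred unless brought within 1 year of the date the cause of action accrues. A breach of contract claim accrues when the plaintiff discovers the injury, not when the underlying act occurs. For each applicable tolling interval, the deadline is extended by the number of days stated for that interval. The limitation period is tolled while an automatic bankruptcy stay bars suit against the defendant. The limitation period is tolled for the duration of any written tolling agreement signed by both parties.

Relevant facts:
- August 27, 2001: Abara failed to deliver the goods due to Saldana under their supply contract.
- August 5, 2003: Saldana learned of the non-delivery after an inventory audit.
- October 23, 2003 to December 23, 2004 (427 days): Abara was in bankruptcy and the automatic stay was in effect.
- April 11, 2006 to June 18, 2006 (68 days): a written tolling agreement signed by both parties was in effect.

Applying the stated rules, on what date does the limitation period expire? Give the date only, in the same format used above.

Accrual is tied to discovery, so the period began on August 5, 2003 rather than on August 27, 2001 when the act occurred.
The untolled deadline — 1 year after August 5, 2003 — is August 5, 2004.
The automatic bankruptcy stay from October 23, 2003 to December 23, 2004 tolled the period for 427 days, extending the deadline to October 6, 2005.
By the time the written tolling agreement began on April 11, 2006, the limitation period had already expired on October 6, 2005; that interval cannot revive it.

October 6, 2005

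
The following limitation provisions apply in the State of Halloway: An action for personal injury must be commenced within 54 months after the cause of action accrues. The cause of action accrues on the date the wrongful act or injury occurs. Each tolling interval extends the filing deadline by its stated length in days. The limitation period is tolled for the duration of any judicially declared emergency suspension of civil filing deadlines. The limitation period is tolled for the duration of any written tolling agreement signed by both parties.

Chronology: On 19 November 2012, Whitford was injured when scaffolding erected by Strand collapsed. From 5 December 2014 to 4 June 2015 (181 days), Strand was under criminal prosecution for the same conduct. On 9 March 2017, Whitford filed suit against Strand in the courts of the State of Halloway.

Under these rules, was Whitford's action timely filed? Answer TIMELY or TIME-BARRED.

TIMELY

The limitation period began to run on 19 November 2012.
Adding the 54 months base period to 19 November 2012 gives a deadline of 19 May 2017, before any tolling.
Although a criminal prosecution ran from 5 December 2014 to 4 June 2015, the stated rules do not make that a tolling event, so it is disregarded.
The 9 March 2017 filing precedes the 19 May 2017 deadline; the claim is timely.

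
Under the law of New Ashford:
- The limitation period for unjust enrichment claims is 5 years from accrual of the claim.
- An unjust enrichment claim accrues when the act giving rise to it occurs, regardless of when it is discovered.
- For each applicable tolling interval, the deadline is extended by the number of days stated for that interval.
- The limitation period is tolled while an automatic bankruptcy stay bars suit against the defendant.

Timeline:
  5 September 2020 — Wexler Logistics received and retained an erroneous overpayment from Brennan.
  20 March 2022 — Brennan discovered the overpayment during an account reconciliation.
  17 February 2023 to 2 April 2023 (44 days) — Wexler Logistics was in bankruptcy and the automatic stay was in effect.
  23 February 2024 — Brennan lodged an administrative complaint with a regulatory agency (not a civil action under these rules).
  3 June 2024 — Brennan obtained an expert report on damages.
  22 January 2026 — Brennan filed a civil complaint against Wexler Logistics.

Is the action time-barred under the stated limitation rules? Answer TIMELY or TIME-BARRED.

TIME-BARRED

The claim accrued on 5 September 2020, when the wrongful act occurred; under the stated occurrence rule the 20 March 2022 discovery does not delay accrual.
Adding the 5 years base period to 5 September 2020 gives a deadline of 5 September 2025, before any tolling.
The automatic bankruptcy stay from 17 February 2023 to 2 April 2023 tolled the period for 44 days, extending the deadline to 19 October 2025.
The other events in the timeline have no effect on the limitation period under the stated rules.
Brennan filed on 22 January 2026, after the 19 October 2025 deadline, so the action is time-barred.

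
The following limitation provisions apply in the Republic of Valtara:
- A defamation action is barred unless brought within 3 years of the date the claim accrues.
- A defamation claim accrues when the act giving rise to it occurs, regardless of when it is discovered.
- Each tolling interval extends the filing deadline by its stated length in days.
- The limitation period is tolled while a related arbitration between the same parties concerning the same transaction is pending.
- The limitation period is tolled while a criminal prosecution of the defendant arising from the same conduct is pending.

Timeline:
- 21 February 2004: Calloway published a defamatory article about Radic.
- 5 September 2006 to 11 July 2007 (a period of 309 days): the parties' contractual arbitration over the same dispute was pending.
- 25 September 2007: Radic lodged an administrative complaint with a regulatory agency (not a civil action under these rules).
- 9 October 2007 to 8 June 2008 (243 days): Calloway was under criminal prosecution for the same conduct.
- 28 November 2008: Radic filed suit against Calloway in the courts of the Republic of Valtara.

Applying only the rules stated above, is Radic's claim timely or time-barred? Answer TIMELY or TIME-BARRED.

TIME-BARRED

The claim accrued on 21 February 2004, the date of the act.
3 years from 21 February 2004 is 21 February 2007.
The pending related arbitration from 5 September 2006 to 11 July 2007 tolled the period for 309 days, extending the deadline to 27 December 2007.
Because the pending criminal prosecution ran from 9 October 2007 to 8 June 2008, the deadline is extended by 243 days to 26 August 2008.
Nothing else in the chronology tolls or restarts the period.
Filing on 28 November 2008 missed the 26 August 2008 deadline — the action is time-barred.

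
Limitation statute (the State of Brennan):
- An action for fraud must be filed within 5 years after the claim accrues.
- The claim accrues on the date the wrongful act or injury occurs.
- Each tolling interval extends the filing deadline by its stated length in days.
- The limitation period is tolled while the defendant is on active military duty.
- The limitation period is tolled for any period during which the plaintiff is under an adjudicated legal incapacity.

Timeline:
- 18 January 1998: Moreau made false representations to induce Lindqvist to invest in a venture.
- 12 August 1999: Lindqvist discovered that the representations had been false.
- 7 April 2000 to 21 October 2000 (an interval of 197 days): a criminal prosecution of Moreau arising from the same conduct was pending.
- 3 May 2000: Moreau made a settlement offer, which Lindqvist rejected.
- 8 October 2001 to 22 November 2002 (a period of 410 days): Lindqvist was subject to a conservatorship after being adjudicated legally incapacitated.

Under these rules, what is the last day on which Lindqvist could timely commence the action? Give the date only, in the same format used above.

3 March 2004

Because the rule ties accrual to occurrence, the claim accrued on 18 January 1998, not on the 12 August 1999 discovery date.
5 years from 18 January 1998 is 18 January 2003.
Because the plaintiff's legal incapacity ran from 8 October 2001 to 22 November 2002, the deadline is extended by 410 days to 3 March 2004.
Although a criminal prosecution ran from 7 April 2000 to 21 October 2000, the stated rules do not make that a tolling event, so it is disregarded.
None of the other events listed affects the running of the period under the stated rules.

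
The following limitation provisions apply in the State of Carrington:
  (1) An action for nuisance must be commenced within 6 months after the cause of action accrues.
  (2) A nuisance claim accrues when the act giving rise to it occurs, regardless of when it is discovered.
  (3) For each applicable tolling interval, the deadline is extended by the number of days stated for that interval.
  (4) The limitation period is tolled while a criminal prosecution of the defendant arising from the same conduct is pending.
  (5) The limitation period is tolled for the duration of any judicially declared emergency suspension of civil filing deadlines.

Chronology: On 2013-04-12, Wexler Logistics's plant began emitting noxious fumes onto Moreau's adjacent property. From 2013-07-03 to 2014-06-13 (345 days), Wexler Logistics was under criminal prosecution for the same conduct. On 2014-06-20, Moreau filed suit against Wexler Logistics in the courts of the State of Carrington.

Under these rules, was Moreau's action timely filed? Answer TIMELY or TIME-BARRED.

The claim accrued on 2013-04-12, when the wrongful act occurred.
Adding the 6 months base period to 2013-04-12 gives a deadline of 2013-10-12, before any tolling.
The period was tolled for 345 days by the pending criminal prosecution (2013-07-03 to 2014-06-13), pushing the deadline to 2014-09-22.
The 2014-06-20 filing precedes the 2014-09-22 deadline; the claim is timely.

TIMELY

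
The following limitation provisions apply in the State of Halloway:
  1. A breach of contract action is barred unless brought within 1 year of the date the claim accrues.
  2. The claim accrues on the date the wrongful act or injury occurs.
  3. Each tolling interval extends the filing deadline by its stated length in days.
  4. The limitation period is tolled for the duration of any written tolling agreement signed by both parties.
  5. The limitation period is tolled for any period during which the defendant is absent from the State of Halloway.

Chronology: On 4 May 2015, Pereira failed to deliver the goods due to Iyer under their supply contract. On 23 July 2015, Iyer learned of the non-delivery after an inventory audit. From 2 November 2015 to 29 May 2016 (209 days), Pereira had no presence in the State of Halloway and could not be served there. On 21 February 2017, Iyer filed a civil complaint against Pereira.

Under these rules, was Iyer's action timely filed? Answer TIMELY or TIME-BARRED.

Because the rule ties accrual to occurrence, the claim accrued on 4 May 2015, not on the 23 July 2015 discovery date.
1 year from 4 May 2015 is 4 May 2016.
Because the defendant's absence from the jurisdiction ran from 2 November 2015 to 29 May 2016, the deadline is extended by 209 days to 29 November 2016.
Iyer filed on 21 February 2017, after the 29 November 2016 deadline, so the action is time-barred.

TIME-BARRED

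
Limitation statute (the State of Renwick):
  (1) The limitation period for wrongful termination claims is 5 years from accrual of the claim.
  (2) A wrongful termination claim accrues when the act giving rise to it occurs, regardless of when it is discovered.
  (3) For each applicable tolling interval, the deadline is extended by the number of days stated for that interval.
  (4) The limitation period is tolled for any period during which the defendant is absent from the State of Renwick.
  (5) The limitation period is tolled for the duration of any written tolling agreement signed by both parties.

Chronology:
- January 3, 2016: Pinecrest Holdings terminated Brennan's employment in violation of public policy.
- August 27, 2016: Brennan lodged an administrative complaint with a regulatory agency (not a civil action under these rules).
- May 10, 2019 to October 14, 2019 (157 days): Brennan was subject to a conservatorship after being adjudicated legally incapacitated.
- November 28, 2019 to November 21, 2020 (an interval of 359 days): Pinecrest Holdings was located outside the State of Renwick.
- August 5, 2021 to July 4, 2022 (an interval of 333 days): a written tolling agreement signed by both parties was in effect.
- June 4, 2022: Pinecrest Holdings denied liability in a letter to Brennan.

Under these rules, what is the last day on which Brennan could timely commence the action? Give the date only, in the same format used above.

The claim accrued on January 3, 2016, when the wrongful act occurred.
The untolled deadline — 5 years after January 3, 2016 — is January 3, 2021.
Because the defendant's absence from the jurisdiction ran from November 28, 2019 to November 21, 2020, the deadline is extended by 359 days to December 28, 2021.
The period was tolled for 333 days by the written tolling agreement (August 5, 2021 to July 4, 2022), pushing the deadline to November 26, 2022.
No stated provision tolls the period for the plaintiff's incapacity, so the interval from May 10, 2019 to October 14, 2019 has no effect on the deadline.
None of the other events listed affects the running of the period under the stated rules.

November 26, 2022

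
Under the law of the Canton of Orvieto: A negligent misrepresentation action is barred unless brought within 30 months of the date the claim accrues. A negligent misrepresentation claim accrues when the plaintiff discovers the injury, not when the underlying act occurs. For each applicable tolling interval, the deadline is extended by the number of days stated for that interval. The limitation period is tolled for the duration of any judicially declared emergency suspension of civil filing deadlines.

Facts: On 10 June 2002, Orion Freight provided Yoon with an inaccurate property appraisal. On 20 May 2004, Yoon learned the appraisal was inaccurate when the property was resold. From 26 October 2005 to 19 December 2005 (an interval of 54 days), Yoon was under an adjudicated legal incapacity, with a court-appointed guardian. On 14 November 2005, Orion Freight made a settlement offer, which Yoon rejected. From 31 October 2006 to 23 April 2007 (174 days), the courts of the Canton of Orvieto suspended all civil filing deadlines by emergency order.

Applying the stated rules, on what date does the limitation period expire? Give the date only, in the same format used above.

Accrual is tied to discovery, so the period began on 20 May 2004 rather than on 10 June 2002 when the act occurred.
30 months from 20 May 2004 is 20 November 2006.
Because the emergency suspension of filing deadlines ran from 31 October 2006 to 23 April 2007, the deadline is extended by 174 days to 13 May 2007.
Although the plaintiff's incapacity ran from 26 October 2005 to 19 December 2005, the stated rules do not make that a tolling event, so it is disregarded.
None of the other events listed affects the running of the period under the stated rules.

13 May 2007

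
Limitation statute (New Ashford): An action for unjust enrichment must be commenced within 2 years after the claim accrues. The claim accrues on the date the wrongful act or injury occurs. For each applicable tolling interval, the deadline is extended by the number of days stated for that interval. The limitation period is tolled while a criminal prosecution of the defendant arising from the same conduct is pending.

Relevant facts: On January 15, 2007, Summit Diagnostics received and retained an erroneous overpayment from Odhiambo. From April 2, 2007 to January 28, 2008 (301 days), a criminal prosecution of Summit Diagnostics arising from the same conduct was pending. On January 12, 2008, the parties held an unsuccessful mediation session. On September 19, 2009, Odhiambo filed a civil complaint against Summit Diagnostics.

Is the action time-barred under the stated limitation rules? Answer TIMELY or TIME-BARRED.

TIMELY

The claim accrued on January 15, 2007, the date of the act.
2 years from January 15, 2007 is January 15, 2009.
Because the pending criminal prosecution ran from April 2, 2007 to January 28, 2008, the deadline is extended by 301 days to November 12, 2009.
Nothing else in the chronology tolls or restarts the period.
Odhiambo filed on September 19, 2009, before the November 12, 2009 deadline, so the action is timely.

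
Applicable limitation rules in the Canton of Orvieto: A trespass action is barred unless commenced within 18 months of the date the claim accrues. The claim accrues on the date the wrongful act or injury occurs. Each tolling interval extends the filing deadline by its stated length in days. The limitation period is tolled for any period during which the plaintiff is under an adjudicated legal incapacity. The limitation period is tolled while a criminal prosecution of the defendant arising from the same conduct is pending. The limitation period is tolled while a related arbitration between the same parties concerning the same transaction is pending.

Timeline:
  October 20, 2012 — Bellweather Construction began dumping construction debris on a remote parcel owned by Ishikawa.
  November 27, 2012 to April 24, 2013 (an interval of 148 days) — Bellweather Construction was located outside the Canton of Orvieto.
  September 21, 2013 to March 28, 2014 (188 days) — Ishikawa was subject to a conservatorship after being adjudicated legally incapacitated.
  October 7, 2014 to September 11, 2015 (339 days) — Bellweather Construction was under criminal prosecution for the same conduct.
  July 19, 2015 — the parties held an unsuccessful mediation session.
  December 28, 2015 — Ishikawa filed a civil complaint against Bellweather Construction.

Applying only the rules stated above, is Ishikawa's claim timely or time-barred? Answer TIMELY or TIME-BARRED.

The claim accrued on October 20, 2012, the date of the act.
Adding the 18 months base period to October 20, 2012 gives a deadline of April 20, 2014, before any tolling.
The plaintiff's legal incapacity from September 21, 2013 to March 28, 2014 tolled the period for 188 days, extending the deadline to October 25, 2014.
The pending criminal prosecution from October 7, 2014 to September 11, 2015 tolled the period for 339 days, extending the deadline to September 29, 2015.
Although the defendant's absence ran from November 27, 2012 to April 24, 2013, the stated rules do not make that a tolling event, so it is disregarded.
None of the other events listed affects the running of the period under the stated rules.
Ishikawa filed on December 28, 2015, after the September 29, 2015 deadline, so the action is time-barred.

TIME-BARRED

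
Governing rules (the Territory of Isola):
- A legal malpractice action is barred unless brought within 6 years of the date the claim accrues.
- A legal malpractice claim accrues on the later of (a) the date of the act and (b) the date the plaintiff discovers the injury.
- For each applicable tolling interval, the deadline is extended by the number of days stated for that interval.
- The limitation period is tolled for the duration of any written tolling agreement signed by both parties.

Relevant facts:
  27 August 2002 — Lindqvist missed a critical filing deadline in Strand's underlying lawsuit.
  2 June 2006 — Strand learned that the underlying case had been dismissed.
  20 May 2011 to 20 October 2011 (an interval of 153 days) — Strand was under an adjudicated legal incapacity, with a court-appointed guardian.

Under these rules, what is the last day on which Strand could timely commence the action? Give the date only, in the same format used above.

The claim accrued on 2 June 2006 — the later of the 27 August 2002 act and the 2 June 2006 discovery.
Adding the 6 years base period to 2 June 2006 gives a deadline of 2 June 2012, before any tolling.
No stated provision tolls the period for the plaintiff's incapacity, so the interval from 20 May 2011 to 20 October 2011 has no effect on the deadline.

2 June 2012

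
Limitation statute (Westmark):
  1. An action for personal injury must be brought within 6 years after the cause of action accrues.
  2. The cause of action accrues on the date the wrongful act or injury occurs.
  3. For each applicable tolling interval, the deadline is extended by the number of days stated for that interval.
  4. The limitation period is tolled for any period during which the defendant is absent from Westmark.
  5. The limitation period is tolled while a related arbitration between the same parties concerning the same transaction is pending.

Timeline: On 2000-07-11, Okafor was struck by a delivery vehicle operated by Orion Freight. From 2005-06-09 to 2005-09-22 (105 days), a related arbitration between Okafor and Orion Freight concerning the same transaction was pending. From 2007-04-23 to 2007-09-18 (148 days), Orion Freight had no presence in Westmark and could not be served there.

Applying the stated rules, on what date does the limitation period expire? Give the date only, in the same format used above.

2006-10-24

The cause of action accrued on 2000-07-11, the date of the act.
6 years from 2000-07-11 is 2006-07-11.
The pending related arbitration from 2005-06-09 to 2005-09-22 tolled the period for 105 days, extending the deadline to 2006-10-24.
The defendant's absence from the jurisdiction starting 2007-04-23 came too late — the period had run on 2006-10-24 — and so does not extend the deadline.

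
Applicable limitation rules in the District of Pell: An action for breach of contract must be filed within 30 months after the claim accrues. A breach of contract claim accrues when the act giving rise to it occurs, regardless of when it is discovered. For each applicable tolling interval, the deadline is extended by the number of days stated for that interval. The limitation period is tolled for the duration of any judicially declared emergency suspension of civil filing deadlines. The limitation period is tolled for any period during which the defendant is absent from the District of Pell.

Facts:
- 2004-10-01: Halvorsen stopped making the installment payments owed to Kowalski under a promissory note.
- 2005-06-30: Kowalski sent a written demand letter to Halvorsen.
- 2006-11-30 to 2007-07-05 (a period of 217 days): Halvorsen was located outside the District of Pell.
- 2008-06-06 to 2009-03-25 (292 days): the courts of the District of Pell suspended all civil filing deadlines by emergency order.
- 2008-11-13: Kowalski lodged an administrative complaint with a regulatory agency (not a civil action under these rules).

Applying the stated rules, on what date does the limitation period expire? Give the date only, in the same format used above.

The claim accrued on 2004-10-01, when the wrongful act occurred.
Adding the 30 months base period to 2004-10-01 gives a deadline of 2007-04-01, before any tolling.
The period was tolled for 217 days by the defendant's absence from the jurisdiction (2006-11-30 to 2007-07-05), pushing the deadline to 2007-11-04.
By the time the emergency suspension of filing deadlines began on 2008-06-06, the limitation period had already expired on 2007-11-04; that interval cannot revive it.
The other events in the timeline have no effect on the limitation period under the stated rules.

2007-11-04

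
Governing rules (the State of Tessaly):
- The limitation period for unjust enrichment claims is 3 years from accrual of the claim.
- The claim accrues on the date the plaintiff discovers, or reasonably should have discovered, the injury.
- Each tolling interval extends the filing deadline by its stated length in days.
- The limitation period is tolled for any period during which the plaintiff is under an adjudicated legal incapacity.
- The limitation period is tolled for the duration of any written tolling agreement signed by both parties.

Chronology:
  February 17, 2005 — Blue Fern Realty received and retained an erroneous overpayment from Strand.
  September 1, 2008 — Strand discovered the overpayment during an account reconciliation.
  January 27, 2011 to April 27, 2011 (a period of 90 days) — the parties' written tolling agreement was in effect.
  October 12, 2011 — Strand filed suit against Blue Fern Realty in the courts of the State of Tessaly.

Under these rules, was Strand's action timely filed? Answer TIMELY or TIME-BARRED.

TIMELY

The claim did not accrue until Strand discovered the injury on September 1, 2008; the February 17, 2005 act date does not start the clock under the stated rule.
Adding the 3 years base period to September 1, 2008 gives a deadline of September 1, 2011, before any tolling.
The period was tolled for 90 days by the written tolling agreement (January 27, 2011 to April 27, 2011), pushing the deadline to November 30, 2011.
Strand filed on October 12, 2011, before the November 30, 2011 deadline, so the action is timely.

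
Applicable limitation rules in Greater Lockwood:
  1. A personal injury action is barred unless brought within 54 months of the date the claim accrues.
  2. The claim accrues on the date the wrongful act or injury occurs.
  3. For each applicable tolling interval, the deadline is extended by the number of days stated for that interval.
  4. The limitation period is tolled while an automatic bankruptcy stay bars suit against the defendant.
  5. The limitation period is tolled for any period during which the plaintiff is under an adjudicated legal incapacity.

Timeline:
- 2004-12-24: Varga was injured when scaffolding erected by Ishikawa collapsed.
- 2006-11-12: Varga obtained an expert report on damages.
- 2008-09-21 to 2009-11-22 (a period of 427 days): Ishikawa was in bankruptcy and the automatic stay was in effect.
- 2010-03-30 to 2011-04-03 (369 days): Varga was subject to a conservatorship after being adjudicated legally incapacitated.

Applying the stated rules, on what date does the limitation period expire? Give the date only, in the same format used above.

2011-08-29

The claim accrued on 2004-12-24, the date of the act.
Adding the 54 months base period to 2004-12-24 gives a deadline of 2009-06-24, before any tolling.
The period was tolled for 427 days by the automatic bankruptcy stay (2008-09-21 to 2009-11-22), pushing the deadline to 2010-08-25.
The plaintiff's legal incapacity from 2010-03-30 to 2011-04-03 tolled the period for 369 days, extending the deadline to 2011-08-29.
The other events in the timeline have no effect on the limitation period under the stated rules.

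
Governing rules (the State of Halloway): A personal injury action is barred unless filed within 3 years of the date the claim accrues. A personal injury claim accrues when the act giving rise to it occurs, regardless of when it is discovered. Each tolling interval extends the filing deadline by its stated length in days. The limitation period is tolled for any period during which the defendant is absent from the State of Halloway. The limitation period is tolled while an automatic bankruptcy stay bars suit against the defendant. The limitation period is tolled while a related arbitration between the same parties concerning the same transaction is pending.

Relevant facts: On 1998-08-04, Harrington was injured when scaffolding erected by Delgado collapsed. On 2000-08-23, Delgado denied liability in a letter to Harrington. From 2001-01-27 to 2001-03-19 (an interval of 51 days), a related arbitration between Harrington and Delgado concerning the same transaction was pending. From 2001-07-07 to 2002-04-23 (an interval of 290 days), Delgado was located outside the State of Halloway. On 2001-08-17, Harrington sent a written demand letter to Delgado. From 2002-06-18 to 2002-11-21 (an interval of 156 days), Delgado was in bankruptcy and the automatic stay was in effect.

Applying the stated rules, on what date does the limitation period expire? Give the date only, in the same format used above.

2002-12-14

The limitation period began to run on 1998-08-04.
The untolled deadline — 3 years after 1998-08-04 — is 2001-08-04.
The pending related arbitration from 2001-01-27 to 2001-03-19 tolled the period for 51 days, extending the deadline to 2001-09-24.
Because the defendant's absence from the jurisdiction ran from 2001-07-07 to 2002-04-23, the deadline is extended by 290 days to 2002-07-11.
Because the automatic bankruptcy stay ran from 2002-06-18 to 2002-11-21, the deadline is extended by 156 days to 2002-12-14.
Nothing else in the chronology tolls or restarts the period.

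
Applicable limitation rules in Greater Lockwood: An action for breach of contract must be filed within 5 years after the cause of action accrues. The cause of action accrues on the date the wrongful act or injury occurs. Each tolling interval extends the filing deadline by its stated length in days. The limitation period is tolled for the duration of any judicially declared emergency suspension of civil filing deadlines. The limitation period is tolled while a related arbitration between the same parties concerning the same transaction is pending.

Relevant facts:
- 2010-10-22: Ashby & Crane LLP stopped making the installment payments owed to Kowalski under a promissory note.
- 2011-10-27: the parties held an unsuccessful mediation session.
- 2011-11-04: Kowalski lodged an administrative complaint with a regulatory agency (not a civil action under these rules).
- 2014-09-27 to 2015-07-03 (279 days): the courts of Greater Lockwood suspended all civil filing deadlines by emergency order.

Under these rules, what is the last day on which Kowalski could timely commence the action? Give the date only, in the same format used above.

The claim accrued on 2010-10-22, when the wrongful act occurred.
Adding the 5 years base period to 2010-10-22 gives a deadline of 2015-10-22, before any tolling.
Because the emergency suspension of filing deadlines ran from 2014-09-27 to 2015-07-03, the deadline is extended by 279 days to 2016-07-27.
None of the other events listed affects the running of the period under the stated rules.

2016-07-27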